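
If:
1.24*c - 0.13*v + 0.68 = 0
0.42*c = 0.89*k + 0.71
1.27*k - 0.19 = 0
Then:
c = 2.01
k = 0.15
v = 24.38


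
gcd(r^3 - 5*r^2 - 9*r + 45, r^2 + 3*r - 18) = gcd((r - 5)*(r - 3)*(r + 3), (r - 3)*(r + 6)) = r - 3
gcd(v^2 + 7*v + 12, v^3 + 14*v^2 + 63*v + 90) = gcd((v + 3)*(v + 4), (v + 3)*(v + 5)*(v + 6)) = v + 3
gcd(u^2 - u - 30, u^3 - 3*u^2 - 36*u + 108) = u - 6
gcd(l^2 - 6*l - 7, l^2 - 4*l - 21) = l - 7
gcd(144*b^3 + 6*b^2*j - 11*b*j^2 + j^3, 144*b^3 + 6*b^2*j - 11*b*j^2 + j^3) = 144*b^3 + 6*b^2*j - 11*b*j^2 + j^3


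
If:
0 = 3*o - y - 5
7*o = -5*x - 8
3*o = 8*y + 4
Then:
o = 12/7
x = -4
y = 1/7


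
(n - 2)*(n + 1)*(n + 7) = n^3 + 6*n^2 - 9*n - 14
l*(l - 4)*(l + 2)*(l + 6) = l^4 + 4*l^3 - 20*l^2 - 48*l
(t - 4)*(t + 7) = t^2 + 3*t - 28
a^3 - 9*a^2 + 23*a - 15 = (a - 5)*(a - 3)*(a - 1)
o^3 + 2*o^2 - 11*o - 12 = (o - 3)*(o + 1)*(o + 4)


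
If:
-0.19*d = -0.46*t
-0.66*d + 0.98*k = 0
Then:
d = 2.42105263157895*t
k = 1.63050483351235*t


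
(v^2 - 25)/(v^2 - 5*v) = (v + 5)/v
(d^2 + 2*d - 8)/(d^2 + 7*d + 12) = (d - 2)/(d + 3)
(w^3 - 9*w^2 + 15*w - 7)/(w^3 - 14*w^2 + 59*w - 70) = (w^2 - 2*w + 1)/(w^2 - 7*w + 10)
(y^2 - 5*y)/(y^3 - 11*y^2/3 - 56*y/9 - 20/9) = 9*y/(9*y^2 + 12*y + 4)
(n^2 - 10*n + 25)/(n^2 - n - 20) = (n - 5)/(n + 4)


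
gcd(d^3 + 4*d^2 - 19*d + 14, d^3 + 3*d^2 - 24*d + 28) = d^2 + 5*d - 14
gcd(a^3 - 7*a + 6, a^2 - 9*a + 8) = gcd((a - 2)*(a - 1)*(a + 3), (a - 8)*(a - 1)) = a - 1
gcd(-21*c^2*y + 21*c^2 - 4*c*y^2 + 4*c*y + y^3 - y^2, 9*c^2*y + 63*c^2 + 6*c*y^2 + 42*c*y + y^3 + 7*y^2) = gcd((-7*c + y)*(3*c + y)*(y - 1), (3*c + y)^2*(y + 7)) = 3*c + y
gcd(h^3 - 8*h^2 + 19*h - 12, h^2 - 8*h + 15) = h - 3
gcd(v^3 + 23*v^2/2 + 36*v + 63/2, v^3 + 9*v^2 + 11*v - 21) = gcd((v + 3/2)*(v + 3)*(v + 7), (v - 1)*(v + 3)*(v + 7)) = v^2 + 10*v + 21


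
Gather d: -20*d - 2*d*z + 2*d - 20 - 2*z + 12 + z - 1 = d*(-2*z - 18) - z - 9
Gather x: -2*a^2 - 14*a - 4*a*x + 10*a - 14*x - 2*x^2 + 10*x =-2*a^2 - 4*a - 2*x^2 + x*(-4*a - 4)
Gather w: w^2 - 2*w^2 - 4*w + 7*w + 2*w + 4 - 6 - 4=-w^2 + 5*w - 6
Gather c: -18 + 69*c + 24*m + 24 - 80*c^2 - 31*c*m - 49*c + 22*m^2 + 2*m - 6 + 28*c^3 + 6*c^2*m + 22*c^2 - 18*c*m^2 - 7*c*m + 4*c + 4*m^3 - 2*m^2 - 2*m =28*c^3 + c^2*(6*m - 58) + c*(-18*m^2 - 38*m + 24) + 4*m^3 + 20*m^2 + 24*m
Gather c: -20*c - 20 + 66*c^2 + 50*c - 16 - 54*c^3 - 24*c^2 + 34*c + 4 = -54*c^3 + 42*c^2 + 64*c - 32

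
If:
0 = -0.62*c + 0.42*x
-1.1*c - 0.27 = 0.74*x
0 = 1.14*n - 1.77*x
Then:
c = -0.12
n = -0.28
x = -0.18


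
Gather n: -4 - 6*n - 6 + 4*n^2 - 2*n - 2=4*n^2 - 8*n - 12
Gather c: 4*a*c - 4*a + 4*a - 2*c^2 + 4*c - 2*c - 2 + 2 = -2*c^2 + c*(4*a + 2)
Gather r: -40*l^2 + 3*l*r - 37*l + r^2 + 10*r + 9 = -40*l^2 - 37*l + r^2 + r*(3*l + 10) + 9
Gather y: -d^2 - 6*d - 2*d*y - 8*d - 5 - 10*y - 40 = -d^2 - 14*d + y*(-2*d - 10) - 45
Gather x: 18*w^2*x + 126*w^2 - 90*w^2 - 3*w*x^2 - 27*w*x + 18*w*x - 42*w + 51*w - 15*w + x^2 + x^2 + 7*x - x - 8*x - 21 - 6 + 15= 36*w^2 - 6*w + x^2*(2 - 3*w) + x*(18*w^2 - 9*w - 2) - 12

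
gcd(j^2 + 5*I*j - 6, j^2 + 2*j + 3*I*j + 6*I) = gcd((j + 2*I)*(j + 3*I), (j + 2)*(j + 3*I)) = j + 3*I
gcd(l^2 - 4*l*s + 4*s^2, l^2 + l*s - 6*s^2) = -l + 2*s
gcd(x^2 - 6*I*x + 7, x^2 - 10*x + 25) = 1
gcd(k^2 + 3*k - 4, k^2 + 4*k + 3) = 1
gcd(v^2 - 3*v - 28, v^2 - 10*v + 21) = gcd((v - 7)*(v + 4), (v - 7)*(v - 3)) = v - 7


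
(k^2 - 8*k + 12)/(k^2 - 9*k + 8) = (k^2 - 8*k + 12)/(k^2 - 9*k + 8)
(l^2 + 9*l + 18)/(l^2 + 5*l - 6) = (l + 3)/(l - 1)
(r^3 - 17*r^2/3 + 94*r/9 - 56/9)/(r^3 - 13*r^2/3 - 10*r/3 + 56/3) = (3*r^2 - 10*r + 8)/(3*(r^2 - 2*r - 8))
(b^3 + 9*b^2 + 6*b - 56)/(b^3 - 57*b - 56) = (b^2 + 2*b - 8)/(b^2 - 7*b - 8)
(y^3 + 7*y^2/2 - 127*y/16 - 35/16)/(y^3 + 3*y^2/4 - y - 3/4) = (16*y^3 + 56*y^2 - 127*y - 35)/(4*(4*y^3 + 3*y^2 - 4*y - 3))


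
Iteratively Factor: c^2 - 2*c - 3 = (c - 3)*(c + 1)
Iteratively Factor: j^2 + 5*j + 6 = (j + 2)*(j + 3)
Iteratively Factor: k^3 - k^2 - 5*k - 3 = (k + 1)*(k^2 - 2*k - 3) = (k + 1)^2*(k - 3)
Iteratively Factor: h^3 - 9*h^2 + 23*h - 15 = (h - 3)*(h^2 - 6*h + 5) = (h - 3)*(h - 1)*(h - 5)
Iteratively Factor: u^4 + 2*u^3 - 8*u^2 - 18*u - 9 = (u + 3)*(u^3 - u^2 - 5*u - 3) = (u + 1)*(u + 3)*(u^2 - 2*u - 3) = (u - 3)*(u + 1)*(u + 3)*(u + 1)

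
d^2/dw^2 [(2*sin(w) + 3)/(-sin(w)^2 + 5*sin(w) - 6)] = (18*sin(w)^5 + 22*sin(w)^4 + 45*sin(w)^2 + 893*sin(w)/4 + 141*sin(3*w)/4 - sin(5*w) - 234)/((sin(w) - 3)^3*(sin(w) - 2)^3)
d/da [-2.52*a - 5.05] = -2.52000000000000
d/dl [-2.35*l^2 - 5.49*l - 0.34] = -4.7*l - 5.49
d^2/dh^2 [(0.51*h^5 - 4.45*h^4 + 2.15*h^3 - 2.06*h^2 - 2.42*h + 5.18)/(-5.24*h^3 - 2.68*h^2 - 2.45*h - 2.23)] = (-28.006752*h^9 - 42.9721919999993*h^8 - 61.262424*h^7 + 45.7598640000003*h^6 + 336.013260000001*h^5 - 1123.811592*h^4 - 1217.161218*h^3 - 840.366834*h^2 + 8.17699799999994*h - 6.22538800000001)/(143.877824*h^9 + 220.759104*h^8 + 314.720688*h^7 + 409.375216*h^6 + 335.047956*h^5 + 268.082796*h^4 + 180.733193*h^3 + 80.138841*h^2 + 36.550815*h + 11.089567)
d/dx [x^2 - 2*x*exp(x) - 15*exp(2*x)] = -2*x*exp(x) + 2*x - 30*exp(2*x) - 2*exp(x)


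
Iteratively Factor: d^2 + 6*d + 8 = (d + 2)*(d + 4)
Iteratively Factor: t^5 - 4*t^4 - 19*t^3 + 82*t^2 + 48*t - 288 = (t + 2)*(t^4 - 6*t^3 - 7*t^2 + 96*t - 144) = (t - 3)*(t + 2)*(t^3 - 3*t^2 - 16*t + 48) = (t - 4)*(t - 3)*(t + 2)*(t^2 + t - 12) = (t - 4)*(t - 3)*(t + 2)*(t + 4)*(t - 3)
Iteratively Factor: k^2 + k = (k)*(k + 1)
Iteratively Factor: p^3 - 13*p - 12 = (p + 1)*(p^2 - p - 12) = (p + 1)*(p + 3)*(p - 4)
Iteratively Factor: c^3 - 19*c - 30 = (c - 5)*(c^2 + 5*c + 6) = (c - 5)*(c + 2)*(c + 3)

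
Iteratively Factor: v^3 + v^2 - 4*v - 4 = (v - 2)*(v^2 + 3*v + 2) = (v - 2)*(v + 1)*(v + 2)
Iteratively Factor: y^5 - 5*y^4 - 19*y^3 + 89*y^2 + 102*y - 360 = (y + 3)*(y^4 - 8*y^3 + 5*y^2 + 74*y - 120) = (y - 4)*(y + 3)*(y^3 - 4*y^2 - 11*y + 30) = (y - 4)*(y + 3)^2*(y^2 - 7*y + 10) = (y - 4)*(y - 2)*(y + 3)^2*(y - 5)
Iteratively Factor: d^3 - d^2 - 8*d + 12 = (d + 3)*(d^2 - 4*d + 4) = (d - 2)*(d + 3)*(d - 2)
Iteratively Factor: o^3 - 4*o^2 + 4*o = (o)*(o^2 - 4*o + 4) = o*(o - 2)*(o - 2)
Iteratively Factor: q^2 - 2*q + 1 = (q - 1)*(q - 1)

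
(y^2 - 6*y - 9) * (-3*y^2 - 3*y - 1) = -3*y^4 + 15*y^3 + 44*y^2 + 33*y + 9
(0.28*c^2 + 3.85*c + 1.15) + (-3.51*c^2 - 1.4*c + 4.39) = -3.23*c^2 + 2.45*c + 5.54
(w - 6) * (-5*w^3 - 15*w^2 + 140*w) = -5*w^4 + 15*w^3 + 230*w^2 - 840*w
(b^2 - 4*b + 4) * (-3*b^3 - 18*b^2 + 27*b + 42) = -3*b^5 - 6*b^4 + 87*b^3 - 138*b^2 - 60*b + 168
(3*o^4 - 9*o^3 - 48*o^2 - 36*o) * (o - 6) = 3*o^5 - 27*o^4 + 6*o^3 + 252*o^2 + 216*o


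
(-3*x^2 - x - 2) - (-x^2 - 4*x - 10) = -2*x^2 + 3*x + 8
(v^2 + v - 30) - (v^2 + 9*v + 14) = -8*v - 44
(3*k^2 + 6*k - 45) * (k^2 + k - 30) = 3*k^4 + 9*k^3 - 129*k^2 - 225*k + 1350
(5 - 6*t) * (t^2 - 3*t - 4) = -6*t^3 + 23*t^2 + 9*t - 20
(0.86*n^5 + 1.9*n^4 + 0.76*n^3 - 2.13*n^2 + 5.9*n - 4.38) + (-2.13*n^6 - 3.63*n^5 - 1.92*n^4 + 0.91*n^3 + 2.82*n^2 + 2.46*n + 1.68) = -2.13*n^6 - 2.77*n^5 - 0.02*n^4 + 1.67*n^3 + 0.69*n^2 + 8.36*n - 2.7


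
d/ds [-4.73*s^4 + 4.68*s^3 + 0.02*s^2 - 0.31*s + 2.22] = -18.92*s^3 + 14.04*s^2 + 0.04*s - 0.31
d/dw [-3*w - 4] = -3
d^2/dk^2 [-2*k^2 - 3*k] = -4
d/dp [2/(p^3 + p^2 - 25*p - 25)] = 2*(-3*p^2 - 2*p + 25)/(p^3 + p^2 - 25*p - 25)^2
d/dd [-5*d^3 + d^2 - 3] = d*(2 - 15*d)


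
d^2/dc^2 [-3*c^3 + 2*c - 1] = -18*c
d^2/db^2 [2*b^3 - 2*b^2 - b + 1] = 12*b - 4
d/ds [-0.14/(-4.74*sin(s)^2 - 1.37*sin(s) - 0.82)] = -(1.3272*sin(s) + 0.1918)*cos(s)/(4.74*sin(s)^2 + 1.37*sin(s) + 0.82)^2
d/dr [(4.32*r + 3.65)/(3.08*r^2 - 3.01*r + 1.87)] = (-13.3056*r^2 - 22.484*r + 19.0649)/(9.4864*r^4 - 18.5416*r^3 + 20.5793*r^2 - 11.2574*r + 3.4969)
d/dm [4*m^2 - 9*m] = 8*m - 9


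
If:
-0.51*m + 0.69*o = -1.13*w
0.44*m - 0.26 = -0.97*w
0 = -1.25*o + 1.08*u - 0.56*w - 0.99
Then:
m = 0.590909090909091 - 2.20454545454545*w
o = 0.436758893280632 - 3.2671277997365*w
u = 1.42217464500073 - 3.26287939784317*w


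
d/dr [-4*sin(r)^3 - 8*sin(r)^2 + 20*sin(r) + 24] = 4*(-3*sin(r)^2 - 4*sin(r) + 5)*cos(r)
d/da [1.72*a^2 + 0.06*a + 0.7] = 3.44*a + 0.06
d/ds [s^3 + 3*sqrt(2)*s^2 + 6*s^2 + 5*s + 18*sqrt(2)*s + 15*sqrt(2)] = 3*s^2 + 6*sqrt(2)*s + 12*s + 5 + 18*sqrt(2)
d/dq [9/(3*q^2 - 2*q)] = 18*(1 - 3*q)/(q^2*(3*q - 2)^2)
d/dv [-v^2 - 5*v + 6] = -2*v - 5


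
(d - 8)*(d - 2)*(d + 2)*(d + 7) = d^4 - d^3 - 60*d^2 + 4*d + 224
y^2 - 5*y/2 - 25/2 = (y - 5)*(y + 5/2)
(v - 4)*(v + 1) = v^2 - 3*v - 4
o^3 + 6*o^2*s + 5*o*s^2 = o*(o + s)*(o + 5*s)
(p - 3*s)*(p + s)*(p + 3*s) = p^3 + p^2*s - 9*p*s^2 - 9*s^3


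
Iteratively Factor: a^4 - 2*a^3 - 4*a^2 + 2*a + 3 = (a - 1)*(a^3 - a^2 - 5*a - 3) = (a - 1)*(a + 1)*(a^2 - 2*a - 3) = (a - 3)*(a - 1)*(a + 1)*(a + 1)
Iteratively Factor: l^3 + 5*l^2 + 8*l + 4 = (l + 2)*(l^2 + 3*l + 2) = (l + 2)^2*(l + 1)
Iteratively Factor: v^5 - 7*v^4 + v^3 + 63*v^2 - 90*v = (v)*(v^4 - 7*v^3 + v^2 + 63*v - 90) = v*(v - 3)*(v^3 - 4*v^2 - 11*v + 30) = v*(v - 3)*(v - 2)*(v^2 - 2*v - 15) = v*(v - 3)*(v - 2)*(v + 3)*(v - 5)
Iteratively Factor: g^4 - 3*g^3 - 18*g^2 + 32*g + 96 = (g - 4)*(g^3 + g^2 - 14*g - 24) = (g - 4)^2*(g^2 + 5*g + 6) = (g - 4)^2*(g + 2)*(g + 3)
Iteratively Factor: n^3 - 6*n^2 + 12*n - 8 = (n - 2)*(n^2 - 4*n + 4) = (n - 2)^2*(n - 2)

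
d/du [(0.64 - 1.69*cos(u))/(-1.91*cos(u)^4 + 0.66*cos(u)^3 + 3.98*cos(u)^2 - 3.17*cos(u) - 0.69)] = (9.6837*cos(u)^4 - 7.1204*cos(u)^3 - 5.459*cos(u)^2 + 5.0944*cos(u) - 3.1949)*sin(u)/(3.6481*cos(u)^8 - 2.5212*cos(u)^7 - 14.768*cos(u)^6 + 17.363*cos(u)^5 + 14.2918*cos(u)^4 - 26.144*cos(u)^3 + 4.5565*cos(u)^2 + 4.3746*cos(u) + 0.4761)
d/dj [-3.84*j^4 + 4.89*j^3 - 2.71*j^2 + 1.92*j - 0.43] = -15.36*j^3 + 14.67*j^2 - 5.42*j + 1.92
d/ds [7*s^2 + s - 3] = 14*s + 1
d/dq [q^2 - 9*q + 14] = 2*q - 9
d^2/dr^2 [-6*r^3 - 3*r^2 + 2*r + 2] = -36*r - 6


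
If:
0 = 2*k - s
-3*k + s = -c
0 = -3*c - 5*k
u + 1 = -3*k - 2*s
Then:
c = 0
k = 0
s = 0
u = -1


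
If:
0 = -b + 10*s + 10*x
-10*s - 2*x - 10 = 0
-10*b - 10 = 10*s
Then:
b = 10/39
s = -49/39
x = 50/39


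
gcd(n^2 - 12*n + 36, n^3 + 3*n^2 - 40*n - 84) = n - 6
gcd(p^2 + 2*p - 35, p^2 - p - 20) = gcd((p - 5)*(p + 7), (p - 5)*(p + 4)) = p - 5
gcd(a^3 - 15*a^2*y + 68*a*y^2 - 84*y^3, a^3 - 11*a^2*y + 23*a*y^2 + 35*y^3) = -a + 7*y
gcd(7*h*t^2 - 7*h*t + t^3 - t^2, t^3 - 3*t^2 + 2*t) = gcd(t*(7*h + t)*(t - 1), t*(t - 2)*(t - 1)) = t^2 - t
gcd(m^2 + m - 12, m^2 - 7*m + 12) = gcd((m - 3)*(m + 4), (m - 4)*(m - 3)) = m - 3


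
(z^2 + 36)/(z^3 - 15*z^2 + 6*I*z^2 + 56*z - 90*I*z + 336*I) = (z - 6*I)/(z^2 - 15*z + 56)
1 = 1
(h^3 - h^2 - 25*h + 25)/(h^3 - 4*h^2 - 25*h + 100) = (h - 1)/(h - 4)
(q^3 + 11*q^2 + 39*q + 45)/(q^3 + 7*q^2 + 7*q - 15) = (q + 3)/(q - 1)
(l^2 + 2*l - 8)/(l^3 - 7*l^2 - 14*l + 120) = (l - 2)/(l^2 - 11*l + 30)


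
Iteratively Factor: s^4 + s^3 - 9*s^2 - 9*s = (s)*(s^3 + s^2 - 9*s - 9) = s*(s + 3)*(s^2 - 2*s - 3) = s*(s + 1)*(s + 3)*(s - 3)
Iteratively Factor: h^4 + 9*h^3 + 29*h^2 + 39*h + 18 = (h + 1)*(h^3 + 8*h^2 + 21*h + 18) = (h + 1)*(h + 3)*(h^2 + 5*h + 6) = (h + 1)*(h + 2)*(h + 3)*(h + 3)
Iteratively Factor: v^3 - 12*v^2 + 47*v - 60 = (v - 4)*(v^2 - 8*v + 15) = (v - 4)*(v - 3)*(v - 5)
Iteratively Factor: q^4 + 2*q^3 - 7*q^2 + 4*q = (q - 1)*(q^3 + 3*q^2 - 4*q) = q*(q - 1)*(q^2 + 3*q - 4) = q*(q - 1)^2*(q + 4)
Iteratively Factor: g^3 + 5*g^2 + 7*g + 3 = (g + 1)*(g^2 + 4*g + 3) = (g + 1)*(g + 3)*(g + 1)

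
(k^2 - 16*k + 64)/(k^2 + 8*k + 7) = (k^2 - 16*k + 64)/(k^2 + 8*k + 7)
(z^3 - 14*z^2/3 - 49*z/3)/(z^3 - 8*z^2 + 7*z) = (z + 7/3)/(z - 1)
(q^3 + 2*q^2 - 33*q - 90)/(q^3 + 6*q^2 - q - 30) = (q - 6)/(q - 2)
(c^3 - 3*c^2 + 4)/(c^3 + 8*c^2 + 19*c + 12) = (c^2 - 4*c + 4)/(c^2 + 7*c + 12)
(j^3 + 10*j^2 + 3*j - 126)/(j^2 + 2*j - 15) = (j^2 + 13*j + 42)/(j + 5)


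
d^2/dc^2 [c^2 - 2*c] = 2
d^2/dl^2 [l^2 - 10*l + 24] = 2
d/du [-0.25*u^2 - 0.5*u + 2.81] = -0.5*u - 0.5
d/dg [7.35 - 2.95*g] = -2.95000000000000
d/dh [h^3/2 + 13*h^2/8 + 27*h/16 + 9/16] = 3*h^2/2 + 13*h/4 + 27/16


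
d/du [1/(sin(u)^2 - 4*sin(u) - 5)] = 2*(2 - sin(u))*cos(u)/((sin(u) - 5)^2*(sin(u) + 1)^2)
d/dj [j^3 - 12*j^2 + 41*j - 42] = 3*j^2 - 24*j + 41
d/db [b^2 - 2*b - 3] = 2*b - 2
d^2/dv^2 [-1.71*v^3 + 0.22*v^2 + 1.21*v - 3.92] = 0.44 - 10.26*v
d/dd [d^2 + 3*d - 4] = 2*d + 3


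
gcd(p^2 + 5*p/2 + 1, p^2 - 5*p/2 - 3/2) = p + 1/2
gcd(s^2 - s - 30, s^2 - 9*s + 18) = s - 6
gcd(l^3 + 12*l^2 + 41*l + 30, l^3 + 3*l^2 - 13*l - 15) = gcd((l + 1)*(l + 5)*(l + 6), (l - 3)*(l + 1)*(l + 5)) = l^2 + 6*l + 5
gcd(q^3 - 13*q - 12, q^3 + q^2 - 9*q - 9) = q^2 + 4*q + 3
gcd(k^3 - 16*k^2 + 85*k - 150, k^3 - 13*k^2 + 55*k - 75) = k^2 - 10*k + 25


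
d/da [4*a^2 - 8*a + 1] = 8*a - 8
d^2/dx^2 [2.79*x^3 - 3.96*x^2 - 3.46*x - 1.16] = 16.74*x - 7.92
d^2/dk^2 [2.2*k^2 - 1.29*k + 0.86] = 4.40000000000000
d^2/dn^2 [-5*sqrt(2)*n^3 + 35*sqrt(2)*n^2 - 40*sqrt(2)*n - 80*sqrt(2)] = sqrt(2)*(70 - 30*n)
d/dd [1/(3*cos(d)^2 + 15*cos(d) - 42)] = (2*cos(d) + 5)*sin(d)/(3*(cos(d)^2 + 5*cos(d) - 14)^2)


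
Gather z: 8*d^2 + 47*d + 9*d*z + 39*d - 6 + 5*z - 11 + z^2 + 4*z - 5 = 8*d^2 + 86*d + z^2 + z*(9*d + 9) - 22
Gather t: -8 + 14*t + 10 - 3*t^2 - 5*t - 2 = -3*t^2 + 9*t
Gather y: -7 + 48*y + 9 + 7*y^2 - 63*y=7*y^2 - 15*y + 2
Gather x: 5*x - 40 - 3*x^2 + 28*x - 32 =-3*x^2 + 33*x - 72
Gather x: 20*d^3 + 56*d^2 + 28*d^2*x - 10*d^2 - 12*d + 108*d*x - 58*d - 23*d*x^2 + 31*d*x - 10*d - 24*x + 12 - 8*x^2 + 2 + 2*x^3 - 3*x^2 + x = 20*d^3 + 46*d^2 - 80*d + 2*x^3 + x^2*(-23*d - 11) + x*(28*d^2 + 139*d - 23) + 14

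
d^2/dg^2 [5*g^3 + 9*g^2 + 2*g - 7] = 30*g + 18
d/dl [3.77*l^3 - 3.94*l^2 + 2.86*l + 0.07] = 11.31*l^2 - 7.88*l + 2.86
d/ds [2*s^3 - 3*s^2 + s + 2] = 6*s^2 - 6*s + 1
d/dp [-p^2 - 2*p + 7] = -2*p - 2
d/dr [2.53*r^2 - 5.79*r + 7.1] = 5.06*r - 5.79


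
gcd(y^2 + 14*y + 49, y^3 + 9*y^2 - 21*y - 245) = y^2 + 14*y + 49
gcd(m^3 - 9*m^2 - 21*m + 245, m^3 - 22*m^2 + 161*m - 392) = m^2 - 14*m + 49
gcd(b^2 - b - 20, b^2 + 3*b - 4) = b + 4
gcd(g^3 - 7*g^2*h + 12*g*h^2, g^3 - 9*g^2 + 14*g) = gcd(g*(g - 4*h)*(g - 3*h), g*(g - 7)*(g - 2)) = g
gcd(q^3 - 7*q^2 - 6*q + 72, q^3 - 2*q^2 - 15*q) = q + 3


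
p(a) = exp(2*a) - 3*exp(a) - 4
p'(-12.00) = 0.00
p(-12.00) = -4.00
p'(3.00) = 746.60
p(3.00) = 339.17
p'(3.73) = 3349.26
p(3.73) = 1608.11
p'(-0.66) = -1.02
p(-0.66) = -5.28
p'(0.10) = -0.87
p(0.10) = -6.09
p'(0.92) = 5.07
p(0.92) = -5.23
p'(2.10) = 108.87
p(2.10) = 38.19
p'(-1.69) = -0.49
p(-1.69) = -4.52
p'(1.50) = 26.73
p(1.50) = 2.64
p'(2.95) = 672.76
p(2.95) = 303.72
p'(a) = 2*exp(2*a) - 3*exp(a)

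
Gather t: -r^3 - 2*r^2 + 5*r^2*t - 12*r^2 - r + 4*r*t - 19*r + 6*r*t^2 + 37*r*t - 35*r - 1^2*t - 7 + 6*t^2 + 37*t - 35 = -r^3 - 14*r^2 - 55*r + t^2*(6*r + 6) + t*(5*r^2 + 41*r + 36) - 42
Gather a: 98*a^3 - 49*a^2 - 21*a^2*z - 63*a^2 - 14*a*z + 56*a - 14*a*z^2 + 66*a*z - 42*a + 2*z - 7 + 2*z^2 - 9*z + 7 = 98*a^3 + a^2*(-21*z - 112) + a*(-14*z^2 + 52*z + 14) + 2*z^2 - 7*z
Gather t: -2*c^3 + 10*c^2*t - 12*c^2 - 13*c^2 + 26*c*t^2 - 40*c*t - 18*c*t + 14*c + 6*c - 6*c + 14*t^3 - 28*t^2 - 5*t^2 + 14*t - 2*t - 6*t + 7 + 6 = -2*c^3 - 25*c^2 + 14*c + 14*t^3 + t^2*(26*c - 33) + t*(10*c^2 - 58*c + 6) + 13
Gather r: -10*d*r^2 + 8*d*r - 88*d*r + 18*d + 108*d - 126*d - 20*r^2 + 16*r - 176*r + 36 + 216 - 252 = r^2*(-10*d - 20) + r*(-80*d - 160)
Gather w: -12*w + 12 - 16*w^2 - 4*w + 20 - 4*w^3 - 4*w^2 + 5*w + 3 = -4*w^3 - 20*w^2 - 11*w + 35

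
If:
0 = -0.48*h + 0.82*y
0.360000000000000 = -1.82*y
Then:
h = -0.34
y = -0.20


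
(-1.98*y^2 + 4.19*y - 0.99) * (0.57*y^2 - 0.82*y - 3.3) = -1.1286*y^4 + 4.0119*y^3 + 2.5339*y^2 - 13.0152*y + 3.267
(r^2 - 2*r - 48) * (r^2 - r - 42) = r^4 - 3*r^3 - 88*r^2 + 132*r + 2016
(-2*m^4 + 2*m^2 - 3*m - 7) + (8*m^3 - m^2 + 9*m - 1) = -2*m^4 + 8*m^3 + m^2 + 6*m - 8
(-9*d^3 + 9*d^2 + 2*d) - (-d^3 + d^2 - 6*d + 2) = -8*d^3 + 8*d^2 + 8*d - 2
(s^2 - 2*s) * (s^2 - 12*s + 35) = s^4 - 14*s^3 + 59*s^2 - 70*s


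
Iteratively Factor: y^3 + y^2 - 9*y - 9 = (y + 1)*(y^2 - 9) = (y - 3)*(y + 1)*(y + 3)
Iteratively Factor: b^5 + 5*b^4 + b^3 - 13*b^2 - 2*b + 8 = (b - 1)*(b^4 + 6*b^3 + 7*b^2 - 6*b - 8) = (b - 1)^2*(b^3 + 7*b^2 + 14*b + 8) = (b - 1)^2*(b + 4)*(b^2 + 3*b + 2) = (b - 1)^2*(b + 2)*(b + 4)*(b + 1)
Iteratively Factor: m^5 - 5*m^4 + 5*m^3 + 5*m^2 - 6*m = (m + 1)*(m^4 - 6*m^3 + 11*m^2 - 6*m) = m*(m + 1)*(m^3 - 6*m^2 + 11*m - 6) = m*(m - 3)*(m + 1)*(m^2 - 3*m + 2) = m*(m - 3)*(m - 1)*(m + 1)*(m - 2)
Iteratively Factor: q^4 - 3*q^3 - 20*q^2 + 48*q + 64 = (q - 4)*(q^3 + q^2 - 16*q - 16) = (q - 4)*(q + 1)*(q^2 - 16) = (q - 4)^2*(q + 1)*(q + 4)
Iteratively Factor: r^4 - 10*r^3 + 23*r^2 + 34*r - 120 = (r - 5)*(r^3 - 5*r^2 - 2*r + 24) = (r - 5)*(r - 3)*(r^2 - 2*r - 8) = (r - 5)*(r - 3)*(r + 2)*(r - 4)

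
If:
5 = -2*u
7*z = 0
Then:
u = -5/2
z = 0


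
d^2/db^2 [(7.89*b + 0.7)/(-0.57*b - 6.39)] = (57.020634 - 8.88178419700125e-16*b)/(0.57*b + 6.39)^3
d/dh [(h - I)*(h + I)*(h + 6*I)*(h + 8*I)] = 4*h^3 + 42*I*h^2 - 94*h + 14*I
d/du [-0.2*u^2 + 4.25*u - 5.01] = 4.25 - 0.4*u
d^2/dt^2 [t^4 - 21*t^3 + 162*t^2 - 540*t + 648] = 12*t^2 - 126*t + 324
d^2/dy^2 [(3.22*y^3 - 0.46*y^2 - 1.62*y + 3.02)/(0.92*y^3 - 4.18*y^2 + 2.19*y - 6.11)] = (7.105427357601e-15*y^7 + 23.986976*y^6 - 47.152944*y^5 + 290.816784*y^4 - 414.113836*y^3 + 55.8027959999998*y^2 + 905.485068*y - 202.991596)/(0.778688*y^9 - 10.613856*y^8 + 53.784672*y^7 - 139.080328*y^6 + 269.0106*y^5 - 454.274754*y^4 + 449.133027*y^3 - 556.057047*y^2 + 245.271897*y - 228.099131)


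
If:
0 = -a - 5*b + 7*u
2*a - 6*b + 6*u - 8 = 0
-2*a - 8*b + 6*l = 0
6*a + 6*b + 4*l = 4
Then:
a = 128/59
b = -62/59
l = -40/59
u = -26/59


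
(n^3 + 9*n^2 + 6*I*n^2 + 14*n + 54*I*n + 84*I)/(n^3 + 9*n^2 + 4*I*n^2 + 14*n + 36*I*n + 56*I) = (n + 6*I)/(n + 4*I)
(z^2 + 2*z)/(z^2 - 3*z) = (z + 2)/(z - 3)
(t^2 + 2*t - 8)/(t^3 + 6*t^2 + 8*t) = (t - 2)/(t*(t + 2))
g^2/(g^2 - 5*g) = g/(g - 5)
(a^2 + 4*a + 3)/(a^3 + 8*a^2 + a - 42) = (a + 1)/(a^2 + 5*a - 14)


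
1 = 1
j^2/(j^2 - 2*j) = j/(j - 2)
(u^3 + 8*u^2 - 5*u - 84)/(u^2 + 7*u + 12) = (u^2 + 4*u - 21)/(u + 3)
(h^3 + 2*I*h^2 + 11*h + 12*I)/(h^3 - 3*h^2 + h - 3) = (h^2 + I*h + 12)/(h^2 - h*(3 + I) + 3*I)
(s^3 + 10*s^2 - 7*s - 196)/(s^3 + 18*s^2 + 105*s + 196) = (s - 4)/(s + 4)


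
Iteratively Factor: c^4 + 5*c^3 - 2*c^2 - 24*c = (c + 4)*(c^3 + c^2 - 6*c) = (c - 2)*(c + 4)*(c^2 + 3*c) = c*(c - 2)*(c + 4)*(c + 3)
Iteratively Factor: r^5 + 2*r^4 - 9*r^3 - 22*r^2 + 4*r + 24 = (r - 1)*(r^4 + 3*r^3 - 6*r^2 - 28*r - 24) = (r - 1)*(r + 2)*(r^3 + r^2 - 8*r - 12) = (r - 1)*(r + 2)^2*(r^2 - r - 6) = (r - 3)*(r - 1)*(r + 2)^2*(r + 2)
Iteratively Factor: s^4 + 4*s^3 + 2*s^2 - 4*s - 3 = (s - 1)*(s^3 + 5*s^2 + 7*s + 3) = (s - 1)*(s + 3)*(s^2 + 2*s + 1) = (s - 1)*(s + 1)*(s + 3)*(s + 1)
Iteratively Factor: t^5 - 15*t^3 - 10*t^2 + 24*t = (t)*(t^4 - 15*t^2 - 10*t + 24) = t*(t - 1)*(t^3 + t^2 - 14*t - 24) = t*(t - 1)*(t + 3)*(t^2 - 2*t - 8) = t*(t - 4)*(t - 1)*(t + 3)*(t + 2)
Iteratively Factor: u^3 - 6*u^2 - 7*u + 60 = (u - 5)*(u^2 - u - 12) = (u - 5)*(u + 3)*(u - 4)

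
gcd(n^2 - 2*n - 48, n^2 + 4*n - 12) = n + 6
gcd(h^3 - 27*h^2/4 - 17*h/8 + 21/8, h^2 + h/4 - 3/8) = h^2 + h/4 - 3/8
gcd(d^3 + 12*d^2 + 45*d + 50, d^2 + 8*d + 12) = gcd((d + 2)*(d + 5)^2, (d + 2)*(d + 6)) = d + 2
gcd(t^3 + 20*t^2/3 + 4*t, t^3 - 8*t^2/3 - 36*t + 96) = t + 6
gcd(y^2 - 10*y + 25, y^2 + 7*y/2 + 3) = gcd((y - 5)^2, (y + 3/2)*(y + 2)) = 1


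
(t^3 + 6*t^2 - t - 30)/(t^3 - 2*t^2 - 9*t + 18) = (t + 5)/(t - 3)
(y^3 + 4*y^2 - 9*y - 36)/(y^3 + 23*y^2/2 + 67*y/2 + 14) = 2*(y^2 - 9)/(2*y^2 + 15*y + 7)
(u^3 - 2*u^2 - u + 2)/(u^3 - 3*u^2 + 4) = (u - 1)/(u - 2)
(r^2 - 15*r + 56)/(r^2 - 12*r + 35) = (r - 8)/(r - 5)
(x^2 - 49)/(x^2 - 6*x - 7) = (x + 7)/(x + 1)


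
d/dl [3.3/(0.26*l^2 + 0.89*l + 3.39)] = (-1.716*l - 2.937)/(0.26*l^2 + 0.89*l + 3.39)^2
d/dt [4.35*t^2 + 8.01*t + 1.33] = 8.7*t + 8.01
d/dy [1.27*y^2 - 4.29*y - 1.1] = 2.54*y - 4.29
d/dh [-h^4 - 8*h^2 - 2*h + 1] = -4*h^3 - 16*h - 2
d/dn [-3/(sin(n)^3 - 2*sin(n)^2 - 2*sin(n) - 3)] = 3*(3*sin(n)^2 - 4*sin(n) - 2)*cos(n)/((sin(n) - 3)^2*(sin(n)^2 + sin(n) + 1)^2)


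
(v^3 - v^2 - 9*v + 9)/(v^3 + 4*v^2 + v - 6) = (v - 3)/(v + 2)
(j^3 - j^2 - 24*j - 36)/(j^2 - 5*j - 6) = (j^2 + 5*j + 6)/(j + 1)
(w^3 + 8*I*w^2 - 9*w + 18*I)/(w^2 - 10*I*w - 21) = (-w^3 - 8*I*w^2 + 9*w - 18*I)/(-w^2 + 10*I*w + 21)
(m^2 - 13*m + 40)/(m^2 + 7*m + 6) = (m^2 - 13*m + 40)/(m^2 + 7*m + 6)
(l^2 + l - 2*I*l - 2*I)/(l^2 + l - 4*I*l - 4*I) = (l - 2*I)/(l - 4*I)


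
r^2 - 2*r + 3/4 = (r - 3/2)*(r - 1/2)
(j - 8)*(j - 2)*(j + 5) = j^3 - 5*j^2 - 34*j + 80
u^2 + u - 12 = (u - 3)*(u + 4)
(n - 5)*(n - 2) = n^2 - 7*n + 10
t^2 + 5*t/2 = t*(t + 5/2)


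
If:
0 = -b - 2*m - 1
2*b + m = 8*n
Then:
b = 16*n/3 + 1/3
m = -8*n/3 - 2/3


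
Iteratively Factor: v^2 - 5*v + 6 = (v - 2)*(v - 3)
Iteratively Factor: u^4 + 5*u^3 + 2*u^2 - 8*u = (u - 1)*(u^3 + 6*u^2 + 8*u) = (u - 1)*(u + 2)*(u^2 + 4*u) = (u - 1)*(u + 2)*(u + 4)*(u)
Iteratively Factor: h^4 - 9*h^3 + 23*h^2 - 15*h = (h - 5)*(h^3 - 4*h^2 + 3*h) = (h - 5)*(h - 1)*(h^2 - 3*h) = (h - 5)*(h - 3)*(h - 1)*(h)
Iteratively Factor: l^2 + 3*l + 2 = (l + 2)*(l + 1)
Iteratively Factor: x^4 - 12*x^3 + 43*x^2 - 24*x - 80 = (x - 4)*(x^3 - 8*x^2 + 11*x + 20) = (x - 4)*(x + 1)*(x^2 - 9*x + 20) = (x - 5)*(x - 4)*(x + 1)*(x - 4)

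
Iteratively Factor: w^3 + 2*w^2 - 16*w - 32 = (w - 4)*(w^2 + 6*w + 8) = (w - 4)*(w + 4)*(w + 2)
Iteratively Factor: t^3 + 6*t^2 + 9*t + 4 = (t + 1)*(t^2 + 5*t + 4) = (t + 1)^2*(t + 4)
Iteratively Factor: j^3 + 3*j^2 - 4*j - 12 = (j + 2)*(j^2 + j - 6) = (j + 2)*(j + 3)*(j - 2)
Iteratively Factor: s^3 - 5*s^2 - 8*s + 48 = (s - 4)*(s^2 - s - 12) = (s - 4)*(s + 3)*(s - 4)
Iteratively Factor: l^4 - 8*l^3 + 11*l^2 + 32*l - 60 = (l - 5)*(l^3 - 3*l^2 - 4*l + 12) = (l - 5)*(l + 2)*(l^2 - 5*l + 6) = (l - 5)*(l - 2)*(l + 2)*(l - 3)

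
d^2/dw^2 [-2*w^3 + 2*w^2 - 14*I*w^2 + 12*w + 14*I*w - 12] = -12*w + 4 - 28*I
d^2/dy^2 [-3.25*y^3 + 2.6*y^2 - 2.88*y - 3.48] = 5.2 - 19.5*y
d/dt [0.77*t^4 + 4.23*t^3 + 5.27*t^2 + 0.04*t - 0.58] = 3.08*t^3 + 12.69*t^2 + 10.54*t + 0.04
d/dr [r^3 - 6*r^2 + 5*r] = 3*r^2 - 12*r + 5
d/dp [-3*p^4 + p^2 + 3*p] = -12*p^3 + 2*p + 3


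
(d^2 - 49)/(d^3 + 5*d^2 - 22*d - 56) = (d - 7)/(d^2 - 2*d - 8)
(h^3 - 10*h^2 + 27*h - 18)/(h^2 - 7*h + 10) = (h^3 - 10*h^2 + 27*h - 18)/(h^2 - 7*h + 10)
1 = 1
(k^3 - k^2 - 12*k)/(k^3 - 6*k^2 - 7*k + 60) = k/(k - 5)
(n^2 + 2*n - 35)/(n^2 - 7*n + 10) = (n + 7)/(n - 2)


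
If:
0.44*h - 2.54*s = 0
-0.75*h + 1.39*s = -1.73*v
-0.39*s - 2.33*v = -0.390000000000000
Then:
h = 0.52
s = 0.09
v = 0.15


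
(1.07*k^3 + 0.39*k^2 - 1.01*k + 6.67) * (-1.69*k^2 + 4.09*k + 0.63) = -1.8083*k^5 + 3.7172*k^4 + 3.9761*k^3 - 15.1575*k^2 + 26.644*k + 4.2021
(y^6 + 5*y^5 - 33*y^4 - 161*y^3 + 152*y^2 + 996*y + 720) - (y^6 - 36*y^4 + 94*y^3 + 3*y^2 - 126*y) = 5*y^5 + 3*y^4 - 255*y^3 + 149*y^2 + 1122*y + 720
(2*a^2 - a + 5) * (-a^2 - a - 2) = -2*a^4 - a^3 - 8*a^2 - 3*a - 10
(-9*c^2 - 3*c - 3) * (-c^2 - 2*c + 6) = 9*c^4 + 21*c^3 - 45*c^2 - 12*c - 18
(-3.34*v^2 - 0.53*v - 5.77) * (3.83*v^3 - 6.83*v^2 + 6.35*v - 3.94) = -12.7922*v^5 + 20.7823*v^4 - 39.6882*v^3 + 49.2032*v^2 - 34.5513*v + 22.7338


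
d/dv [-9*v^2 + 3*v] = 3 - 18*v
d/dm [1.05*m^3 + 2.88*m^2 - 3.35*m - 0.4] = 3.15*m^2 + 5.76*m - 3.35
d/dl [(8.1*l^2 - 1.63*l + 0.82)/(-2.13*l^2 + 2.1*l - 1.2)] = (13.5381*l^2 - 15.9468*l + 0.234)/(4.5369*l^4 - 8.946*l^3 + 9.522*l^2 - 5.04*l + 1.44)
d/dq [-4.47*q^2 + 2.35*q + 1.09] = 2.35 - 8.94*q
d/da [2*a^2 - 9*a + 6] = 4*a - 9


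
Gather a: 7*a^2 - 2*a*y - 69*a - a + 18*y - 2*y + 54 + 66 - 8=7*a^2 + a*(-2*y - 70) + 16*y + 112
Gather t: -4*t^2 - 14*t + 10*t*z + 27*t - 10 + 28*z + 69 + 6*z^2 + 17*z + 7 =-4*t^2 + t*(10*z + 13) + 6*z^2 + 45*z + 66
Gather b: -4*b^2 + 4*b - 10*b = -4*b^2 - 6*b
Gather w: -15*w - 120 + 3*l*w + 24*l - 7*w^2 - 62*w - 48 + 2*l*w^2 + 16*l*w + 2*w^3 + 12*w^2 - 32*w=24*l + 2*w^3 + w^2*(2*l + 5) + w*(19*l - 109) - 168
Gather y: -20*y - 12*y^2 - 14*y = -12*y^2 - 34*y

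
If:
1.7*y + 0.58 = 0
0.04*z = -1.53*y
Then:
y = -0.34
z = 13.05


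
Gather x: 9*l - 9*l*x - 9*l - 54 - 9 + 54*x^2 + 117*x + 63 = 54*x^2 + x*(117 - 9*l)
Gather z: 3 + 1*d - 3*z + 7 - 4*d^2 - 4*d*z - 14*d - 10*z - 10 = -4*d^2 - 13*d + z*(-4*d - 13)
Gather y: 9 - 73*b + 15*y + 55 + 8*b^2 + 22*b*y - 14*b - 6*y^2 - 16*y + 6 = 8*b^2 - 87*b - 6*y^2 + y*(22*b - 1) + 70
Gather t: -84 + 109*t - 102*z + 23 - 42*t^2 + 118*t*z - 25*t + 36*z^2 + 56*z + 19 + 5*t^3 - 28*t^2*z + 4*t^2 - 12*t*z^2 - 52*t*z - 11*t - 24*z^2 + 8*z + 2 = 5*t^3 + t^2*(-28*z - 38) + t*(-12*z^2 + 66*z + 73) + 12*z^2 - 38*z - 40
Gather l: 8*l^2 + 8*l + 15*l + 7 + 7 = 8*l^2 + 23*l + 14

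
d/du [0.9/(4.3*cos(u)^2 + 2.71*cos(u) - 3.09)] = (7.74*cos(u) + 2.439)*sin(u)/(4.3*cos(u)^2 + 2.71*cos(u) - 3.09)^2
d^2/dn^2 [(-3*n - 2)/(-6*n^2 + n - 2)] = 2*((3*n + 2)*(12*n - 1)^2 - 9*(6*n + 1)*(6*n^2 - n + 2))/(6*n^2 - n + 2)^3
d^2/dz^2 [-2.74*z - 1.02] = 0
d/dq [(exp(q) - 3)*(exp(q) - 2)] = (2*exp(q) - 5)*exp(q)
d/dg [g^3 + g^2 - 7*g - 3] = 3*g^2 + 2*g - 7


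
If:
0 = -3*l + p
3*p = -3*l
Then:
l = 0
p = 0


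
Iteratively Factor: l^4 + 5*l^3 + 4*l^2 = (l + 1)*(l^3 + 4*l^2) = (l + 1)*(l + 4)*(l^2) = l*(l + 1)*(l + 4)*(l)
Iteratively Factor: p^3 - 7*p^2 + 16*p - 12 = (p - 3)*(p^2 - 4*p + 4) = (p - 3)*(p - 2)*(p - 2)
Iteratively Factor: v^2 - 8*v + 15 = (v - 5)*(v - 3)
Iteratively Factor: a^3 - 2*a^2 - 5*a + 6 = (a + 2)*(a^2 - 4*a + 3) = (a - 1)*(a + 2)*(a - 3)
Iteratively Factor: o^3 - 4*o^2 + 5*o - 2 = (o - 1)*(o^2 - 3*o + 2) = (o - 1)^2*(o - 2)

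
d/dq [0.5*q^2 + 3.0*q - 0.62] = 1.0*q + 3.0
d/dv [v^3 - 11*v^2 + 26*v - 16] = 3*v^2 - 22*v + 26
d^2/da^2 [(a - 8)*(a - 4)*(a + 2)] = 6*a - 20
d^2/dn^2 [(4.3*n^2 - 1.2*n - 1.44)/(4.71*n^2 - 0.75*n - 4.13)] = (1.13686837721616e-13*n^4 - 22.86234*n^3 + 310.198716*n^2 - 109.53576*n + 96.480716)/(104.487111*n^6 - 49.914225*n^5 - 266.912874*n^4 + 87.113475*n^3 + 234.044622*n^2 - 38.378025*n - 70.444997)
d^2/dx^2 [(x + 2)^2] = 2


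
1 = 1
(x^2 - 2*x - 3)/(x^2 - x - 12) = (-x^2 + 2*x + 3)/(-x^2 + x + 12)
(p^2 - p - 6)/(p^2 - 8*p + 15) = (p + 2)/(p - 5)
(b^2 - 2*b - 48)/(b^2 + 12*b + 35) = (b^2 - 2*b - 48)/(b^2 + 12*b + 35)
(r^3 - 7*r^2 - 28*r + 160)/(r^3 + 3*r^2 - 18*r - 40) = (r - 8)/(r + 2)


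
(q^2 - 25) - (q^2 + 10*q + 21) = -10*q - 46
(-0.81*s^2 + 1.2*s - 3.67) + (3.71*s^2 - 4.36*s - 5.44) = 2.9*s^2 - 3.16*s - 9.11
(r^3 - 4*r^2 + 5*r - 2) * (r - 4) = r^4 - 8*r^3 + 21*r^2 - 22*r + 8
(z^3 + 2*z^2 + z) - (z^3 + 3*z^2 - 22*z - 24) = -z^2 + 23*z + 24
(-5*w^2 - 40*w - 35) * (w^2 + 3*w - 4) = -5*w^4 - 55*w^3 - 135*w^2 + 55*w + 140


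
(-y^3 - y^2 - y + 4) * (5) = -5*y^3 - 5*y^2 - 5*y + 20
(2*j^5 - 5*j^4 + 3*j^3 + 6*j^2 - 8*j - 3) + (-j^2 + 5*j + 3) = 2*j^5 - 5*j^4 + 3*j^3 + 5*j^2 - 3*j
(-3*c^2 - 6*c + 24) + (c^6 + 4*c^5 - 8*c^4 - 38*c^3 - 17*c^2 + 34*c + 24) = c^6 + 4*c^5 - 8*c^4 - 38*c^3 - 20*c^2 + 28*c + 48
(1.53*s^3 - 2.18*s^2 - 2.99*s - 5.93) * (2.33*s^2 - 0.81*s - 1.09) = 3.5649*s^5 - 6.3187*s^4 - 6.8686*s^3 - 9.0188*s^2 + 8.0624*s + 6.4637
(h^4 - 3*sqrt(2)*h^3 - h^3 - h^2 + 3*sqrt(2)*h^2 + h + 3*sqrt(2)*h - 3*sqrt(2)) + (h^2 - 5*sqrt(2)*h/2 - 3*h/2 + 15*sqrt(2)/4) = h^4 - 3*sqrt(2)*h^3 - h^3 + 3*sqrt(2)*h^2 - h/2 + sqrt(2)*h/2 + 3*sqrt(2)/4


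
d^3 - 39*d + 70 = (d - 5)*(d - 2)*(d + 7)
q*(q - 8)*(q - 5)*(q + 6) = q^4 - 7*q^3 - 38*q^2 + 240*q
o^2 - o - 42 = (o - 7)*(o + 6)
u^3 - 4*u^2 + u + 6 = (u - 3)*(u - 2)*(u + 1)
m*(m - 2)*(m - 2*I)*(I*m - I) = I*m^4 + 2*m^3 - 3*I*m^3 - 6*m^2 + 2*I*m^2 + 4*m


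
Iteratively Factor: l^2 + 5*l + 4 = (l + 1)*(l + 4)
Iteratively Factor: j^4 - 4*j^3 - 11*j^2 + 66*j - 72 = (j + 4)*(j^3 - 8*j^2 + 21*j - 18) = (j - 3)*(j + 4)*(j^2 - 5*j + 6) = (j - 3)*(j - 2)*(j + 4)*(j - 3)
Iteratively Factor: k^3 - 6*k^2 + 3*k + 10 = (k - 5)*(k^2 - k - 2) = (k - 5)*(k + 1)*(k - 2)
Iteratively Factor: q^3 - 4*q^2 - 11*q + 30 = (q + 3)*(q^2 - 7*q + 10) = (q - 2)*(q + 3)*(q - 5)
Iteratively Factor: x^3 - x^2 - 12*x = (x + 3)*(x^2 - 4*x) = x*(x + 3)*(x - 4)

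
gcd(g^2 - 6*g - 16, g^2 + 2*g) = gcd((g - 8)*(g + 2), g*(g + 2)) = g + 2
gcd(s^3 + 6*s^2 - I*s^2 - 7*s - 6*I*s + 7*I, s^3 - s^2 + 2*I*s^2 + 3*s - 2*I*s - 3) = s^2 + s*(-1 - I) + I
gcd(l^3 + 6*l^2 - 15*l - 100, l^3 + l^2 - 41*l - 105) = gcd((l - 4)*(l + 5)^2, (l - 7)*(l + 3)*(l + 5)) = l + 5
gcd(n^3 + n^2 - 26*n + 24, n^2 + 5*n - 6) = n^2 + 5*n - 6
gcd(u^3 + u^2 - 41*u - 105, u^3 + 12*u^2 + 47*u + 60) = u^2 + 8*u + 15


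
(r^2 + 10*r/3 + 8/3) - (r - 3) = r^2 + 7*r/3 + 17/3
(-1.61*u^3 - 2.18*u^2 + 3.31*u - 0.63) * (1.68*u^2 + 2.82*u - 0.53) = -2.7048*u^5 - 8.2026*u^4 + 0.2665*u^3 + 9.4312*u^2 - 3.5309*u + 0.3339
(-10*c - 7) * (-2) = 20*c + 14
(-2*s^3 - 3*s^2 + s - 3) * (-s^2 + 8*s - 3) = 2*s^5 - 13*s^4 - 19*s^3 + 20*s^2 - 27*s + 9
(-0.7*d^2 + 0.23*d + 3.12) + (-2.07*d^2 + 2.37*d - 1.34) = -2.77*d^2 + 2.6*d + 1.78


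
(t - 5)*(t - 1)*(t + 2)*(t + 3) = t^4 - t^3 - 19*t^2 - 11*t + 30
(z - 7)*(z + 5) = z^2 - 2*z - 35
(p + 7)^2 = p^2 + 14*p + 49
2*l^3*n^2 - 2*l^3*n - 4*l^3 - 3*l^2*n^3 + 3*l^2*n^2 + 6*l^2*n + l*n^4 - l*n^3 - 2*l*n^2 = (-2*l + n)*(-l + n)*(n - 2)*(l*n + l)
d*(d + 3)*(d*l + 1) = d^3*l + 3*d^2*l + d^2 + 3*d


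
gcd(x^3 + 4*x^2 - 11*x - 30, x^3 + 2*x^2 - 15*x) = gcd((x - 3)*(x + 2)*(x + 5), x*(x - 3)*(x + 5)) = x^2 + 2*x - 15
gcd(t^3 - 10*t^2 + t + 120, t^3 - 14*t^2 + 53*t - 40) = t^2 - 13*t + 40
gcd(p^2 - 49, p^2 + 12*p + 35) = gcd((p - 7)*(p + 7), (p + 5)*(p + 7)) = p + 7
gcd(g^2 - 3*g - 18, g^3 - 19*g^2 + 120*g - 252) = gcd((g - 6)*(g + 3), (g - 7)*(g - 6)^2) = g - 6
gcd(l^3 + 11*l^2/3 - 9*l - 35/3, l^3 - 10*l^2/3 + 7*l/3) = l - 7/3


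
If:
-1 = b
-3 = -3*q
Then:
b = -1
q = 1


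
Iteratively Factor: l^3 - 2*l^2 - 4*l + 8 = (l - 2)*(l^2 - 4) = (l - 2)^2*(l + 2)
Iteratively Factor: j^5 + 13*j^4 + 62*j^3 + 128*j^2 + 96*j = (j + 2)*(j^4 + 11*j^3 + 40*j^2 + 48*j) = (j + 2)*(j + 4)*(j^3 + 7*j^2 + 12*j) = j*(j + 2)*(j + 4)*(j^2 + 7*j + 12) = j*(j + 2)*(j + 3)*(j + 4)*(j + 4)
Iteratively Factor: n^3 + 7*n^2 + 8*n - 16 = (n + 4)*(n^2 + 3*n - 4) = (n - 1)*(n + 4)*(n + 4)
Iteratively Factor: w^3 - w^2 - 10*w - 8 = (w - 4)*(w^2 + 3*w + 2) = (w - 4)*(w + 1)*(w + 2)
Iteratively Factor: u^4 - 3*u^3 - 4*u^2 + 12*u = (u + 2)*(u^3 - 5*u^2 + 6*u) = u*(u + 2)*(u^2 - 5*u + 6) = u*(u - 3)*(u + 2)*(u - 2)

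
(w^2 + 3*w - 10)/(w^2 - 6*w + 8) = (w + 5)/(w - 4)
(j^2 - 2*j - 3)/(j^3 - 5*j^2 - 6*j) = (j - 3)/(j*(j - 6))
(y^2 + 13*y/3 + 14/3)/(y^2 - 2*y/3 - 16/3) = (3*y + 7)/(3*y - 8)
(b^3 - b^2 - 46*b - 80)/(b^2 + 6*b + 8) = (b^2 - 3*b - 40)/(b + 4)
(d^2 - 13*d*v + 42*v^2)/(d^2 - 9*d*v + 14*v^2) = (-d + 6*v)/(-d + 2*v)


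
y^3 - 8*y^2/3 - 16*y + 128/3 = (y - 4)*(y - 8/3)*(y + 4)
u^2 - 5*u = u*(u - 5)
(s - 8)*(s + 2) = s^2 - 6*s - 16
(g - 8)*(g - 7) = g^2 - 15*g + 56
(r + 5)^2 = r^2 + 10*r + 25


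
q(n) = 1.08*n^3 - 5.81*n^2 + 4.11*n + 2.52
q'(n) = 3.24*n^2 - 11.62*n + 4.11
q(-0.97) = -7.92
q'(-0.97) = 18.43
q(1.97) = -3.67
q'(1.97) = -6.21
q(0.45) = 3.29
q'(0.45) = -0.46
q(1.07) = 1.59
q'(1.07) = -4.61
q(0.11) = 2.90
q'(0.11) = 2.87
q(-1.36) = -16.53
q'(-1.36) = 25.91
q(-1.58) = -22.74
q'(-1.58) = 30.56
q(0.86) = 2.44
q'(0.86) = -3.49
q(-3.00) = -91.26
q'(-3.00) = 68.13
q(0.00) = 2.52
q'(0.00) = 4.11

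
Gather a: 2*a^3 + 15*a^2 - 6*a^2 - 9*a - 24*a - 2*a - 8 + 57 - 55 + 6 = 2*a^3 + 9*a^2 - 35*a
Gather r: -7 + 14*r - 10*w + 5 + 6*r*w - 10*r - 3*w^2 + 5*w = r*(6*w + 4) - 3*w^2 - 5*w - 2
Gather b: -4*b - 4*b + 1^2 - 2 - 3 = -8*b - 4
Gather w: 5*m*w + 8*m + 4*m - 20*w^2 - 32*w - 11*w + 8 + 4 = 12*m - 20*w^2 + w*(5*m - 43) + 12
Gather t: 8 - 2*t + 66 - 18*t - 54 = 20 - 20*t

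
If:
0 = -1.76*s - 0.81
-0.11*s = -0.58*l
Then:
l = -0.09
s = -0.46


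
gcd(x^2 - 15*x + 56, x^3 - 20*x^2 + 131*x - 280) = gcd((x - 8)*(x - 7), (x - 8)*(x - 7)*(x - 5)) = x^2 - 15*x + 56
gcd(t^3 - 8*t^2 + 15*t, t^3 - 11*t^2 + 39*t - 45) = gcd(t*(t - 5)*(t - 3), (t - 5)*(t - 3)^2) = t^2 - 8*t + 15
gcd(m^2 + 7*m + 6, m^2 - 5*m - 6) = m + 1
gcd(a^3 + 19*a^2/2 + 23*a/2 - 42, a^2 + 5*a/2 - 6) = a^2 + 5*a/2 - 6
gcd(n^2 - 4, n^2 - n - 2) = n - 2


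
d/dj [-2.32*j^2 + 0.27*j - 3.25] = 0.27 - 4.64*j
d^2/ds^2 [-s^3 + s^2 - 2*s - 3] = 2 - 6*s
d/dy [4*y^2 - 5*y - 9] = 8*y - 5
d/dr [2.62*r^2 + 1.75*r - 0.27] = 5.24*r + 1.75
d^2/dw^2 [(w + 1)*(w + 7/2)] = 2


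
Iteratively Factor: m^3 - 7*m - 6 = (m - 3)*(m^2 + 3*m + 2) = (m - 3)*(m + 1)*(m + 2)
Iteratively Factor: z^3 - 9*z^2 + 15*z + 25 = (z - 5)*(z^2 - 4*z - 5) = (z - 5)^2*(z + 1)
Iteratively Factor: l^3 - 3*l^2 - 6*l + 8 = (l - 4)*(l^2 + l - 2) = (l - 4)*(l + 2)*(l - 1)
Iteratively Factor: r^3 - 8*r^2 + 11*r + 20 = (r + 1)*(r^2 - 9*r + 20) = (r - 4)*(r + 1)*(r - 5)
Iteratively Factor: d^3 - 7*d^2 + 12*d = (d - 3)*(d^2 - 4*d) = (d - 4)*(d - 3)*(d)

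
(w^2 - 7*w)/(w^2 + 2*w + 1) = w*(w - 7)/(w^2 + 2*w + 1)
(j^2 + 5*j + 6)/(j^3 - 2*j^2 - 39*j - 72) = (j + 2)/(j^2 - 5*j - 24)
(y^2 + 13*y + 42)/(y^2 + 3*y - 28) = (y + 6)/(y - 4)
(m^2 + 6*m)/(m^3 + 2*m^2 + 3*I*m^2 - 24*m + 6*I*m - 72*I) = m/(m^2 + m*(-4 + 3*I) - 12*I)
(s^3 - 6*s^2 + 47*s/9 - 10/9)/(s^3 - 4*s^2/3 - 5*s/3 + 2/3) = (s^2 - 17*s/3 + 10/3)/(s^2 - s - 2)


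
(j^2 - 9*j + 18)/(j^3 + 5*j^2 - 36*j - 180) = (j - 3)/(j^2 + 11*j + 30)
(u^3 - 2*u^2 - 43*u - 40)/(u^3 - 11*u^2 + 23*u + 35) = (u^2 - 3*u - 40)/(u^2 - 12*u + 35)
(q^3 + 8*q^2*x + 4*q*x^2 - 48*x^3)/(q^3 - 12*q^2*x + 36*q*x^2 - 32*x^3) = (q^2 + 10*q*x + 24*x^2)/(q^2 - 10*q*x + 16*x^2)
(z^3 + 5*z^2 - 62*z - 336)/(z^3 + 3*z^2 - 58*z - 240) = (z + 7)/(z + 5)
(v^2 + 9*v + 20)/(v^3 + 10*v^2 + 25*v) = (v + 4)/(v*(v + 5))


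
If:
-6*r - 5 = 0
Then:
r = -5/6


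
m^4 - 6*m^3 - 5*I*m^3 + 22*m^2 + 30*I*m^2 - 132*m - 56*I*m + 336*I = (m - 6)*(m - 7*I)*(m - 2*I)*(m + 4*I)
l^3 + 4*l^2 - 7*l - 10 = (l - 2)*(l + 1)*(l + 5)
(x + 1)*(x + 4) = x^2 + 5*x + 4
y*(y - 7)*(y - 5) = y^3 - 12*y^2 + 35*y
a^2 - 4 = (a - 2)*(a + 2)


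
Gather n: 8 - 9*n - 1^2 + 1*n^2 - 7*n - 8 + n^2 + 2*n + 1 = 2*n^2 - 14*n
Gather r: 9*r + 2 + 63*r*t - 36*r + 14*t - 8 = r*(63*t - 27) + 14*t - 6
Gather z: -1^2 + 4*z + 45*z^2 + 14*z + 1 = 45*z^2 + 18*z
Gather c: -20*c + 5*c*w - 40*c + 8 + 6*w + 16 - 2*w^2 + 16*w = c*(5*w - 60) - 2*w^2 + 22*w + 24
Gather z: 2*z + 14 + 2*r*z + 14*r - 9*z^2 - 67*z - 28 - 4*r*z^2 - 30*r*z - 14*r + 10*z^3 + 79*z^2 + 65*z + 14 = -28*r*z + 10*z^3 + z^2*(70 - 4*r)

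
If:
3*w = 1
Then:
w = 1/3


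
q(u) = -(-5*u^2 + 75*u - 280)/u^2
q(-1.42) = 196.68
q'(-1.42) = 232.77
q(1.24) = 126.62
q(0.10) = 27255.00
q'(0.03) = -20657407.41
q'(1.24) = -244.94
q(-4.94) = 31.66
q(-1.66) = 151.79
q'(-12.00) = 0.84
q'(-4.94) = 7.72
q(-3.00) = 61.11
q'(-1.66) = 149.64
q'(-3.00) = 29.07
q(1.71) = 56.90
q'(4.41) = -2.67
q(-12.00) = 13.19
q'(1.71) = -86.35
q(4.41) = 2.39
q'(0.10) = -552500.00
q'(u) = -(75 - 10*u)/u^2 + 2*(-5*u^2 + 75*u - 280)/u^3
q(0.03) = 308616.11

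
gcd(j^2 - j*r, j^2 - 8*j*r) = j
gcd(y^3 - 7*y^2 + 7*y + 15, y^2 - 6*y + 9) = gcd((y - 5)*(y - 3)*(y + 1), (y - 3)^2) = y - 3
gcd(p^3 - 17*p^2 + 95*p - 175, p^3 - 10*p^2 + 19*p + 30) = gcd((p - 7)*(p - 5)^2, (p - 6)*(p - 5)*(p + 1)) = p - 5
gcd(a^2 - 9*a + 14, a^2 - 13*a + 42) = a - 7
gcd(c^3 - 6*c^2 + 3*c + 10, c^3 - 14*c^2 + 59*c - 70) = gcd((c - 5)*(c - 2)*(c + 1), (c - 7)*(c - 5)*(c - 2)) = c^2 - 7*c + 10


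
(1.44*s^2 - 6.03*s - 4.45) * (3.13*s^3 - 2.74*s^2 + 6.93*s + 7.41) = 4.5072*s^5 - 22.8195*s^4 + 12.5729*s^3 - 18.9245*s^2 - 75.5208*s - 32.9745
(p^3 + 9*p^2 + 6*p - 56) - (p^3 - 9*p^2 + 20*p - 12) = 18*p^2 - 14*p - 44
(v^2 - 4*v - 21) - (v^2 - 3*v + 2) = -v - 23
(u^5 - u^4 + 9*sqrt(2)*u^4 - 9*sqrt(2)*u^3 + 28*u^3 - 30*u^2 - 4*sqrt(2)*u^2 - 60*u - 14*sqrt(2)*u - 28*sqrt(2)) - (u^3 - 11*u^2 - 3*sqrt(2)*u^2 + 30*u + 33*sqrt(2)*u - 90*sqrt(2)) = u^5 - u^4 + 9*sqrt(2)*u^4 - 9*sqrt(2)*u^3 + 27*u^3 - 19*u^2 - sqrt(2)*u^2 - 90*u - 47*sqrt(2)*u + 62*sqrt(2)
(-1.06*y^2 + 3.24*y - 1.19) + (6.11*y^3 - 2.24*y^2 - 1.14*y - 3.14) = 6.11*y^3 - 3.3*y^2 + 2.1*y - 4.33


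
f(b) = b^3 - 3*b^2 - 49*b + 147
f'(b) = 3*b^2 - 6*b - 49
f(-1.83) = 220.49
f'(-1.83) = -27.97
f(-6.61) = 51.01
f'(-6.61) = 121.74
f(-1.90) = 222.41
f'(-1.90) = -26.77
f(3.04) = -1.59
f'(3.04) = -39.52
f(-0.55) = 172.88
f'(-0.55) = -44.79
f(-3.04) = 240.14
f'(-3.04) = -3.04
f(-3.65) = 237.26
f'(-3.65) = 12.87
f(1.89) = 50.42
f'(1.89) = -49.62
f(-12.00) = -1425.00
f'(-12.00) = 455.00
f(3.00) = 0.00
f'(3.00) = -40.00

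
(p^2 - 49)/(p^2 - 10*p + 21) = (p + 7)/(p - 3)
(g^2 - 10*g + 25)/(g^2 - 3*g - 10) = (g - 5)/(g + 2)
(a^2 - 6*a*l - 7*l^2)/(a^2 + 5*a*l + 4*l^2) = (a - 7*l)/(a + 4*l)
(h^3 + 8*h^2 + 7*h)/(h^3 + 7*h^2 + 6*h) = (h + 7)/(h + 6)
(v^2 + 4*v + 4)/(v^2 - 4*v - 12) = (v + 2)/(v - 6)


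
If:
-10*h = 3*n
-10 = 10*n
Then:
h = 3/10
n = -1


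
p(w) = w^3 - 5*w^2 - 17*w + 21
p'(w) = 3*w^2 - 10*w - 17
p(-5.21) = -167.57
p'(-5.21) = 116.53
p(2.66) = -40.78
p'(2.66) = -22.37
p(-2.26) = 22.34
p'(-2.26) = 20.92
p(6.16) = -39.70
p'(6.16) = 35.24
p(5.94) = -46.81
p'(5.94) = 29.45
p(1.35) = -8.60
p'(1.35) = -25.03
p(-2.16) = 24.31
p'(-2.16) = 18.60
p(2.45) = -35.96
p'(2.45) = -23.49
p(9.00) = 192.00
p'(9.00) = 136.00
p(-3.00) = 0.00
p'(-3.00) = 40.00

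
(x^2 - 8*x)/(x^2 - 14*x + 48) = x/(x - 6)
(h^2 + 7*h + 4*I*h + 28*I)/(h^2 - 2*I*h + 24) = (h + 7)/(h - 6*I)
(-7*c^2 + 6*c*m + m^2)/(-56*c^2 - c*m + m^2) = (c - m)/(8*c - m)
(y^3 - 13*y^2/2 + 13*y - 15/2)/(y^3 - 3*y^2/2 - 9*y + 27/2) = (2*y^2 - 7*y + 5)/(2*y^2 + 3*y - 9)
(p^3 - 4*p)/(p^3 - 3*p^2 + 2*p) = (p + 2)/(p - 1)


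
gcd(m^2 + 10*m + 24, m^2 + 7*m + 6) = m + 6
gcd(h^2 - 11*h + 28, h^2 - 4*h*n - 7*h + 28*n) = h - 7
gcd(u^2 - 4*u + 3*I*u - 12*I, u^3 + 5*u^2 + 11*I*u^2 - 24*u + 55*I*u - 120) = u + 3*I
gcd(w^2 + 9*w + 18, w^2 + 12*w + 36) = w + 6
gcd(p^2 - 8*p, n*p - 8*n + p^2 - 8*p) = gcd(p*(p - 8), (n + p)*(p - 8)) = p - 8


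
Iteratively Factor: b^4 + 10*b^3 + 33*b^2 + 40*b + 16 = (b + 4)*(b^3 + 6*b^2 + 9*b + 4) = (b + 1)*(b + 4)*(b^2 + 5*b + 4) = (b + 1)^2*(b + 4)*(b + 4)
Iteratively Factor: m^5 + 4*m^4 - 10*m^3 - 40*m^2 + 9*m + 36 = (m + 3)*(m^4 + m^3 - 13*m^2 - m + 12) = (m - 3)*(m + 3)*(m^3 + 4*m^2 - m - 4) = (m - 3)*(m + 3)*(m + 4)*(m^2 - 1) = (m - 3)*(m + 1)*(m + 3)*(m + 4)*(m - 1)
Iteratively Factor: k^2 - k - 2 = (k - 2)*(k + 1)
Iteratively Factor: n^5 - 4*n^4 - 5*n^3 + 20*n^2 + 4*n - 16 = (n - 2)*(n^4 - 2*n^3 - 9*n^2 + 2*n + 8) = (n - 2)*(n + 1)*(n^3 - 3*n^2 - 6*n + 8) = (n - 2)*(n + 1)*(n + 2)*(n^2 - 5*n + 4) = (n - 2)*(n - 1)*(n + 1)*(n + 2)*(n - 4)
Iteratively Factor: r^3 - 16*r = (r)*(r^2 - 16) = r*(r - 4)*(r + 4)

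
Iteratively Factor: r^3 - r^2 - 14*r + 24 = (r + 4)*(r^2 - 5*r + 6) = (r - 3)*(r + 4)*(r - 2)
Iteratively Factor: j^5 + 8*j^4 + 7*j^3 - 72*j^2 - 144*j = (j)*(j^4 + 8*j^3 + 7*j^2 - 72*j - 144) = j*(j + 3)*(j^3 + 5*j^2 - 8*j - 48) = j*(j - 3)*(j + 3)*(j^2 + 8*j + 16) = j*(j - 3)*(j + 3)*(j + 4)*(j + 4)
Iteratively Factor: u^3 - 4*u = (u)*(u^2 - 4) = u*(u - 2)*(u + 2)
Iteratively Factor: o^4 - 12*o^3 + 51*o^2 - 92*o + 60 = (o - 3)*(o^3 - 9*o^2 + 24*o - 20) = (o - 5)*(o - 3)*(o^2 - 4*o + 4) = (o - 5)*(o - 3)*(o - 2)*(o - 2)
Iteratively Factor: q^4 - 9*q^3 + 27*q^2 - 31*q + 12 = (q - 4)*(q^3 - 5*q^2 + 7*q - 3) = (q - 4)*(q - 1)*(q^2 - 4*q + 3) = (q - 4)*(q - 3)*(q - 1)*(q - 1)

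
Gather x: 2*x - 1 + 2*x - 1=4*x - 2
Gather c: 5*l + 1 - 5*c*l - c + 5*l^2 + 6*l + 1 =c*(-5*l - 1) + 5*l^2 + 11*l + 2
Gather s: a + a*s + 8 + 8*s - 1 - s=a + s*(a + 7) + 7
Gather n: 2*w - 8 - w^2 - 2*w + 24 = 16 - w^2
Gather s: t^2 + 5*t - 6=t^2 + 5*t - 6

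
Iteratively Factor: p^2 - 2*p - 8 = (p + 2)*(p - 4)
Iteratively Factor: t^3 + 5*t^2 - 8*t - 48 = (t + 4)*(t^2 + t - 12) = (t + 4)^2*(t - 3)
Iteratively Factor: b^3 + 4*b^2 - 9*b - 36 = (b + 4)*(b^2 - 9) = (b - 3)*(b + 4)*(b + 3)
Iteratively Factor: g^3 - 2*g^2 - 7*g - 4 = (g + 1)*(g^2 - 3*g - 4) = (g - 4)*(g + 1)*(g + 1)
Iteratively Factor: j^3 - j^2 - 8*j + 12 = (j - 2)*(j^2 + j - 6) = (j - 2)*(j + 3)*(j - 2)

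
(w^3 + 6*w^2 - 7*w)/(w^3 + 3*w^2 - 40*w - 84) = w*(w - 1)/(w^2 - 4*w - 12)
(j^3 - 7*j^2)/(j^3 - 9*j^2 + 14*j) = j/(j - 2)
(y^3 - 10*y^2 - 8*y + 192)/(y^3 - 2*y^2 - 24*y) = (y - 8)/y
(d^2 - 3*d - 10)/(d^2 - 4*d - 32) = (-d^2 + 3*d + 10)/(-d^2 + 4*d + 32)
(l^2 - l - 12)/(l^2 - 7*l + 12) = (l + 3)/(l - 3)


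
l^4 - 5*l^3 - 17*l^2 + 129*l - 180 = (l - 4)*(l - 3)^2*(l + 5)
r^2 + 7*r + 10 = (r + 2)*(r + 5)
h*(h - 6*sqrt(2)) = h^2 - 6*sqrt(2)*h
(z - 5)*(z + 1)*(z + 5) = z^3 + z^2 - 25*z - 25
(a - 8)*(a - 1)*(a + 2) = a^3 - 7*a^2 - 10*a + 16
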